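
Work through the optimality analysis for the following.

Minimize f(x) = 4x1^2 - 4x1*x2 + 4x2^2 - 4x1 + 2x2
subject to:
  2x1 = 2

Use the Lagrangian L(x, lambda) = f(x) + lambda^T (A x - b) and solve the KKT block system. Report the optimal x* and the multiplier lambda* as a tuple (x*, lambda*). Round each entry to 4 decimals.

Form the Lagrangian:
  L(x, lambda) = (1/2) x^T Q x + c^T x + lambda^T (A x - b)
Stationarity (grad_x L = 0): Q x + c + A^T lambda = 0.
Primal feasibility: A x = b.

This gives the KKT block system:
  [ Q   A^T ] [ x     ]   [-c ]
  [ A    0  ] [ lambda ] = [ b ]

Solving the linear system:
  x*      = (1, 0.25)
  lambda* = (-1.5)
  f(x*)   = -0.25

x* = (1, 0.25), lambda* = (-1.5)


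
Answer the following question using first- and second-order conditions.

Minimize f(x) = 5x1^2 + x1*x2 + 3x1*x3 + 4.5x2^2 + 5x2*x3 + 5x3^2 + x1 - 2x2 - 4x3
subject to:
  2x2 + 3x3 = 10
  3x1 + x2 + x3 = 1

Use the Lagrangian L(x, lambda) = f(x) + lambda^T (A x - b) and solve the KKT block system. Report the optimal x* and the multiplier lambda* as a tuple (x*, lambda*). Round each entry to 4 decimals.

Form the Lagrangian:
  L(x, lambda) = (1/2) x^T Q x + c^T x + lambda^T (A x - b)
Stationarity (grad_x L = 0): Q x + c + A^T lambda = 0.
Primal feasibility: A x = b.

This gives the KKT block system:
  [ Q   A^T ] [ x     ]   [-c ]
  [ A    0  ] [ lambda ] = [ b ]

Solving the linear system:
  x*      = (-0.8475, 0.6274, 2.9151)
  lambda* = (-8.3709, -0.6326)
  f(x*)   = 35.2894

x* = (-0.8475, 0.6274, 2.9151), lambda* = (-8.3709, -0.6326)


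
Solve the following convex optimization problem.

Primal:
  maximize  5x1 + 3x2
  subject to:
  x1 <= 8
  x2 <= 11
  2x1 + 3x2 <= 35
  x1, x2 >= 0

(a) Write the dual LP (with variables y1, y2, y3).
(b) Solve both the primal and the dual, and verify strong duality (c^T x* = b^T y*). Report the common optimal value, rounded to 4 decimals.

The standard primal-dual pair for 'max c^T x s.t. A x <= b, x >= 0' is:
  Dual:  min b^T y  s.t.  A^T y >= c,  y >= 0.

So the dual LP is:
  minimize  8y1 + 11y2 + 35y3
  subject to:
    y1 + 2y3 >= 5
    y2 + 3y3 >= 3
    y1, y2, y3 >= 0

Solving the primal: x* = (8, 6.3333).
  primal value c^T x* = 59.
Solving the dual: y* = (3, 0, 1).
  dual value b^T y* = 59.
Strong duality: c^T x* = b^T y*. Confirmed.

59


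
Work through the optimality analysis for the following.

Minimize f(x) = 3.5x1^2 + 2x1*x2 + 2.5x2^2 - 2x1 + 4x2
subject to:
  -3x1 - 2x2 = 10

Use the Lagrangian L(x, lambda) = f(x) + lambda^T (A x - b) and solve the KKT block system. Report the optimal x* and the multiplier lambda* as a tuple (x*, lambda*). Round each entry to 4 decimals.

Form the Lagrangian:
  L(x, lambda) = (1/2) x^T Q x + c^T x + lambda^T (A x - b)
Stationarity (grad_x L = 0): Q x + c + A^T lambda = 0.
Primal feasibility: A x = b.

This gives the KKT block system:
  [ Q   A^T ] [ x     ]   [-c ]
  [ A    0  ] [ lambda ] = [ b ]

Solving the linear system:
  x*      = (-1.5918, -2.6122)
  lambda* = (-6.1224)
  f(x*)   = 26.9796

x* = (-1.5918, -2.6122), lambda* = (-6.1224)


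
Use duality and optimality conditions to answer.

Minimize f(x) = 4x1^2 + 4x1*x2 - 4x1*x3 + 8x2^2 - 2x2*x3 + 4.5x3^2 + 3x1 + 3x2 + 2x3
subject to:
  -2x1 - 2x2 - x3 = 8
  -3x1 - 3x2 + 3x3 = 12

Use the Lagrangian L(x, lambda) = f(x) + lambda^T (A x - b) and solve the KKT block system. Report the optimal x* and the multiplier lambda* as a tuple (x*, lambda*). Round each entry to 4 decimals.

Form the Lagrangian:
  L(x, lambda) = (1/2) x^T Q x + c^T x + lambda^T (A x - b)
Stationarity (grad_x L = 0): Q x + c + A^T lambda = 0.
Primal feasibility: A x = b.

This gives the KKT block system:
  [ Q   A^T ] [ x     ]   [-c ]
  [ A    0  ] [ lambda ] = [ b ]

Solving the linear system:
  x*      = (-3, -1, 0)
  lambda* = (-3, -6.3333)
  f(x*)   = 44

x* = (-3, -1, 0), lambda* = (-3, -6.3333)


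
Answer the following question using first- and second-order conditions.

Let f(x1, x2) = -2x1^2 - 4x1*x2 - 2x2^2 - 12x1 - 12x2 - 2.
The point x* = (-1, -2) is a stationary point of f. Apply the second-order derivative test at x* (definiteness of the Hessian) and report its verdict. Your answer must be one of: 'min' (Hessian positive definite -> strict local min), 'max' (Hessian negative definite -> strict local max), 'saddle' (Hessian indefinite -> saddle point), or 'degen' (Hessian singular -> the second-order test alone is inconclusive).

Compute the Hessian H = grad^2 f:
  H = [[-4, -4], [-4, -4]]
Verify stationarity: grad f(x*) = H x* + g = (0, 0).
Eigenvalues of H: -8, 0.
H has a zero eigenvalue (singular; negative semidefinite but not definite), so H is neither positive definite, negative definite, nor indefinite. The second-order test alone is inconclusive -> degen.
(Indeed, f is constant along the null direction of H through x*, so x* is not a strict local extremum.)

degen


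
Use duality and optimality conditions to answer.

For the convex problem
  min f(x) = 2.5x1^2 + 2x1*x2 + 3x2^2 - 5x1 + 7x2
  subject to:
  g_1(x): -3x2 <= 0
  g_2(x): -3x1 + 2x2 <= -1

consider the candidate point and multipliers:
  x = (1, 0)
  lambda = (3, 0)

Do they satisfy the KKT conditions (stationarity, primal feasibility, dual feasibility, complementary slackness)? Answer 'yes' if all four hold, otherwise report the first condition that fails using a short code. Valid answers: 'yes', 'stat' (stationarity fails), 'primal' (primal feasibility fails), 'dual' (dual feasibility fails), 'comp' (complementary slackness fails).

Gradient of f: grad f(x) = Q x + c = (0, 9)
Constraint values g_i(x) = a_i^T x - b_i:
  g_1((1, 0)) = 0
  g_2((1, 0)) = -2
Stationarity residual: grad f(x) + sum_i lambda_i a_i = (0, 0)
  -> stationarity OK
Primal feasibility (all g_i <= 0): OK
Dual feasibility (all lambda_i >= 0): OK
Complementary slackness (lambda_i * g_i(x) = 0 for all i): OK

Verdict: yes, KKT holds.

yes


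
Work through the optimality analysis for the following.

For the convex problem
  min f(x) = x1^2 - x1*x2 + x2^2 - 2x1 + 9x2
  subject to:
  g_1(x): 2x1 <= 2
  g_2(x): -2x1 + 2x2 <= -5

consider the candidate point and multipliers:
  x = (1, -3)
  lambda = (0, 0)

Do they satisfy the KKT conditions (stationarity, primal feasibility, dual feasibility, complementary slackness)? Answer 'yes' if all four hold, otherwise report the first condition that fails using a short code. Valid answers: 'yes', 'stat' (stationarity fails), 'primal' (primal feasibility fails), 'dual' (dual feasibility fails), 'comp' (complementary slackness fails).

Gradient of f: grad f(x) = Q x + c = (3, 2)
Constraint values g_i(x) = a_i^T x - b_i:
  g_1((1, -3)) = 0
  g_2((1, -3)) = -3
Stationarity residual: grad f(x) + sum_i lambda_i a_i = (3, 2)
  -> stationarity FAILS
Primal feasibility (all g_i <= 0): OK
Dual feasibility (all lambda_i >= 0): OK
Complementary slackness (lambda_i * g_i(x) = 0 for all i): OK

Verdict: the first failing condition is stationarity -> stat.

stat


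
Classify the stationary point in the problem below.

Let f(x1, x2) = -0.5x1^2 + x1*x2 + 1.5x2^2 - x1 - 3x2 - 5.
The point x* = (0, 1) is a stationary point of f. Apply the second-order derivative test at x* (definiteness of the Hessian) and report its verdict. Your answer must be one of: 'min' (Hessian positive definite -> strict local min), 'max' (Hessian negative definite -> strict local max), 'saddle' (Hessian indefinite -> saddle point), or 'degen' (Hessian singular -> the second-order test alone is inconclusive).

Compute the Hessian H = grad^2 f:
  H = [[-1, 1], [1, 3]]
Verify stationarity: grad f(x*) = H x* + g = (0, 0).
Eigenvalues of H: -1.2361, 3.2361.
Eigenvalues have mixed signs, so H is indefinite -> x* is a saddle point.

saddle


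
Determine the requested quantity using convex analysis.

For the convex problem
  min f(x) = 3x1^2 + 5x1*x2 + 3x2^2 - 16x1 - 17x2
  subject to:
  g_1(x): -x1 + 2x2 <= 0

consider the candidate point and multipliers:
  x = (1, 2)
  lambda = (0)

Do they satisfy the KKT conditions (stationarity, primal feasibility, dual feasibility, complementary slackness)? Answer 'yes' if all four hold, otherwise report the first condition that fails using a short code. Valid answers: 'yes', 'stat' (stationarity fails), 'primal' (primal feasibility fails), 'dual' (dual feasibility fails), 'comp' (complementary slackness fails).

Gradient of f: grad f(x) = Q x + c = (0, 0)
Constraint values g_i(x) = a_i^T x - b_i:
  g_1((1, 2)) = 3
Stationarity residual: grad f(x) + sum_i lambda_i a_i = (0, 0)
  -> stationarity OK
Primal feasibility (all g_i <= 0): FAILS
Dual feasibility (all lambda_i >= 0): OK
Complementary slackness (lambda_i * g_i(x) = 0 for all i): OK

Verdict: the first failing condition is primal_feasibility -> primal.

primal


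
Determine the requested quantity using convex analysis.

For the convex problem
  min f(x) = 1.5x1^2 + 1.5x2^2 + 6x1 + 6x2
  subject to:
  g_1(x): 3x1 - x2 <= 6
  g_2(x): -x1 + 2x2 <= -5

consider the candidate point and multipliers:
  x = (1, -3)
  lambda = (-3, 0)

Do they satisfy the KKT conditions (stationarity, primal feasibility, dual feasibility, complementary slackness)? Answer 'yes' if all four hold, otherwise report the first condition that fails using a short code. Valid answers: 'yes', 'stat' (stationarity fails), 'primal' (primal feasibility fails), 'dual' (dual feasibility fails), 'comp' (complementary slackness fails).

Gradient of f: grad f(x) = Q x + c = (9, -3)
Constraint values g_i(x) = a_i^T x - b_i:
  g_1((1, -3)) = 0
  g_2((1, -3)) = -2
Stationarity residual: grad f(x) + sum_i lambda_i a_i = (0, 0)
  -> stationarity OK
Primal feasibility (all g_i <= 0): OK
Dual feasibility (all lambda_i >= 0): FAILS
Complementary slackness (lambda_i * g_i(x) = 0 for all i): OK

Verdict: the first failing condition is dual_feasibility -> dual.

dual


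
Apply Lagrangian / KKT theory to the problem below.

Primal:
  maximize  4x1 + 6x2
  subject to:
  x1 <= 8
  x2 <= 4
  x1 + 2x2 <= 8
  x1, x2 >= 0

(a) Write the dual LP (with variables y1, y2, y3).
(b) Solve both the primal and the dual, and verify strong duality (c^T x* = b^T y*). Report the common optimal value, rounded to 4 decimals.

The standard primal-dual pair for 'max c^T x s.t. A x <= b, x >= 0' is:
  Dual:  min b^T y  s.t.  A^T y >= c,  y >= 0.

So the dual LP is:
  minimize  8y1 + 4y2 + 8y3
  subject to:
    y1 + y3 >= 4
    y2 + 2y3 >= 6
    y1, y2, y3 >= 0

Solving the primal: x* = (8, 0).
  primal value c^T x* = 32.
Solving the dual: y* = (1, 0, 3).
  dual value b^T y* = 32.
Strong duality: c^T x* = b^T y*. Confirmed.

32


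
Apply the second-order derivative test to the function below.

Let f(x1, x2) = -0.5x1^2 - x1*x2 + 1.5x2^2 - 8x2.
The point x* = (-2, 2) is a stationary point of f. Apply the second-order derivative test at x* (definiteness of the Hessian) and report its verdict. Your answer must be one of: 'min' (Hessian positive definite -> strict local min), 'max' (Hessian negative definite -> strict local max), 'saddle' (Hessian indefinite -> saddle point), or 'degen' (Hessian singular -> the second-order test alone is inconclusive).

Compute the Hessian H = grad^2 f:
  H = [[-1, -1], [-1, 3]]
Verify stationarity: grad f(x*) = H x* + g = (0, 0).
Eigenvalues of H: -1.2361, 3.2361.
Eigenvalues have mixed signs, so H is indefinite -> x* is a saddle point.

saddle


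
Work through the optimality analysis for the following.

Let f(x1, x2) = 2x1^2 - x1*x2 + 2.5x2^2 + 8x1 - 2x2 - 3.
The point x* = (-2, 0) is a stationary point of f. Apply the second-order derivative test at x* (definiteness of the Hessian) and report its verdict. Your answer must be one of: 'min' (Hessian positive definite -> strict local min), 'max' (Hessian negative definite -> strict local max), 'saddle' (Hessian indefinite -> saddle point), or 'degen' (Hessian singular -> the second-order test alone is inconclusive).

Compute the Hessian H = grad^2 f:
  H = [[4, -1], [-1, 5]]
Verify stationarity: grad f(x*) = H x* + g = (0, 0).
Eigenvalues of H: 3.382, 5.618.
Both eigenvalues > 0, so H is positive definite -> x* is a strict local min.

min


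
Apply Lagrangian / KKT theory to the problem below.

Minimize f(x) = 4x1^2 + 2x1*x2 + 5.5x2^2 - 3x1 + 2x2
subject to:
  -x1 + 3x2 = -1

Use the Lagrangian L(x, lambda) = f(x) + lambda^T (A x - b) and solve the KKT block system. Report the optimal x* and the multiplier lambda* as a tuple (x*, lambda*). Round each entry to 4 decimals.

Form the Lagrangian:
  L(x, lambda) = (1/2) x^T Q x + c^T x + lambda^T (A x - b)
Stationarity (grad_x L = 0): Q x + c + A^T lambda = 0.
Primal feasibility: A x = b.

This gives the KKT block system:
  [ Q   A^T ] [ x     ]   [-c ]
  [ A    0  ] [ lambda ] = [ b ]

Solving the linear system:
  x*      = (0.4, -0.2)
  lambda* = (-0.2)
  f(x*)   = -0.9

x* = (0.4, -0.2), lambda* = (-0.2)


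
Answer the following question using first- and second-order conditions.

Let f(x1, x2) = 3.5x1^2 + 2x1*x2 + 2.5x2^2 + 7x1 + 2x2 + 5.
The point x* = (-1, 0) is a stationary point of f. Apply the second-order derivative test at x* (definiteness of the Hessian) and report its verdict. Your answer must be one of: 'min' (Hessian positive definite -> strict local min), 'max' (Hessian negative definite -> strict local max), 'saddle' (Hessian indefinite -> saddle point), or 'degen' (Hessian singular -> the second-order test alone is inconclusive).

Compute the Hessian H = grad^2 f:
  H = [[7, 2], [2, 5]]
Verify stationarity: grad f(x*) = H x* + g = (0, 0).
Eigenvalues of H: 3.7639, 8.2361.
Both eigenvalues > 0, so H is positive definite -> x* is a strict local min.

min


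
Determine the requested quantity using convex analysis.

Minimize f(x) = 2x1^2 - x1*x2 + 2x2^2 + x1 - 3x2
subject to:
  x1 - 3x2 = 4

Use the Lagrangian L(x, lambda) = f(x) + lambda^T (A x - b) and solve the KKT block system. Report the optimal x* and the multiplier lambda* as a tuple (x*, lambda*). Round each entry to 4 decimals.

Form the Lagrangian:
  L(x, lambda) = (1/2) x^T Q x + c^T x + lambda^T (A x - b)
Stationarity (grad_x L = 0): Q x + c + A^T lambda = 0.
Primal feasibility: A x = b.

This gives the KKT block system:
  [ Q   A^T ] [ x     ]   [-c ]
  [ A    0  ] [ lambda ] = [ b ]

Solving the linear system:
  x*      = (0.1176, -1.2941)
  lambda* = (-2.7647)
  f(x*)   = 7.5294

x* = (0.1176, -1.2941), lambda* = (-2.7647)


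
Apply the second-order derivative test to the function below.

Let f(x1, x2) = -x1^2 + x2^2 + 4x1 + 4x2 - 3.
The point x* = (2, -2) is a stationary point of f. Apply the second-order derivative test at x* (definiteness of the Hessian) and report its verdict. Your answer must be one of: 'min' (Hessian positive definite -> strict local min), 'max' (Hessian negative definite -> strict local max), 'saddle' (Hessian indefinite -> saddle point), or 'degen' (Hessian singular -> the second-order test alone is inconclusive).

Compute the Hessian H = grad^2 f:
  H = [[-2, 0], [0, 2]]
Verify stationarity: grad f(x*) = H x* + g = (0, 0).
Eigenvalues of H: -2, 2.
Eigenvalues have mixed signs, so H is indefinite -> x* is a saddle point.

saddle


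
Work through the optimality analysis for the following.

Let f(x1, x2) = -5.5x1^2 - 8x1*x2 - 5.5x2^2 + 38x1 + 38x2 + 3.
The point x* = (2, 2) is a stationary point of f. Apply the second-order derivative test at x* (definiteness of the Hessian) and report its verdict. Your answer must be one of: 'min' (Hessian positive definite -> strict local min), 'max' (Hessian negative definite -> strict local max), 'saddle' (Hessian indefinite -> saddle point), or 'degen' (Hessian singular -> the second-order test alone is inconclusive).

Compute the Hessian H = grad^2 f:
  H = [[-11, -8], [-8, -11]]
Verify stationarity: grad f(x*) = H x* + g = (0, 0).
Eigenvalues of H: -19, -3.
Both eigenvalues < 0, so H is negative definite -> x* is a strict local max.

max


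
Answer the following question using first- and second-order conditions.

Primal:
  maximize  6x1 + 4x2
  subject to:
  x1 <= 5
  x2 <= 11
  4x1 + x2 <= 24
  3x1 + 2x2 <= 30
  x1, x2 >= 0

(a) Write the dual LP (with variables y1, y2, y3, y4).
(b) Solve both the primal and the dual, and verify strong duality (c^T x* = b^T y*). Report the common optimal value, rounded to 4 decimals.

The standard primal-dual pair for 'max c^T x s.t. A x <= b, x >= 0' is:
  Dual:  min b^T y  s.t.  A^T y >= c,  y >= 0.

So the dual LP is:
  minimize  5y1 + 11y2 + 24y3 + 30y4
  subject to:
    y1 + 4y3 + 3y4 >= 6
    y2 + y3 + 2y4 >= 4
    y1, y2, y3, y4 >= 0

Solving the primal: x* = (3.6, 9.6).
  primal value c^T x* = 60.
Solving the dual: y* = (0, 0, 0, 2).
  dual value b^T y* = 60.
Strong duality: c^T x* = b^T y*. Confirmed.

60


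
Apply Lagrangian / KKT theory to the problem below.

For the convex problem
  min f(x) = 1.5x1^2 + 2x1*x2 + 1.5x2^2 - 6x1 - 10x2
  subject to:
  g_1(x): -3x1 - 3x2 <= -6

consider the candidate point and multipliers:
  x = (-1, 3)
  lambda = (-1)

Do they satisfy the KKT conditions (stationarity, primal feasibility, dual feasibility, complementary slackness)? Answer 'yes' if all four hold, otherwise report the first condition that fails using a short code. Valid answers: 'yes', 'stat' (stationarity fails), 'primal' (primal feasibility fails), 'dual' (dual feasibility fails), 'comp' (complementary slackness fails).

Gradient of f: grad f(x) = Q x + c = (-3, -3)
Constraint values g_i(x) = a_i^T x - b_i:
  g_1((-1, 3)) = 0
Stationarity residual: grad f(x) + sum_i lambda_i a_i = (0, 0)
  -> stationarity OK
Primal feasibility (all g_i <= 0): OK
Dual feasibility (all lambda_i >= 0): FAILS
Complementary slackness (lambda_i * g_i(x) = 0 for all i): OK

Verdict: the first failing condition is dual_feasibility -> dual.

dual


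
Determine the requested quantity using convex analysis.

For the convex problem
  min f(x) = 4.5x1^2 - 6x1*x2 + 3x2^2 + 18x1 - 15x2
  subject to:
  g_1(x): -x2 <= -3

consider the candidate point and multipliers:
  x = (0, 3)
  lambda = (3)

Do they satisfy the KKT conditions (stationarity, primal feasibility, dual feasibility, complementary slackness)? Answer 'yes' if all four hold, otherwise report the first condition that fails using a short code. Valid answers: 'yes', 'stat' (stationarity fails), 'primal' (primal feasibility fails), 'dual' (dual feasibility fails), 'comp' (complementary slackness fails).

Gradient of f: grad f(x) = Q x + c = (0, 3)
Constraint values g_i(x) = a_i^T x - b_i:
  g_1((0, 3)) = 0
Stationarity residual: grad f(x) + sum_i lambda_i a_i = (0, 0)
  -> stationarity OK
Primal feasibility (all g_i <= 0): OK
Dual feasibility (all lambda_i >= 0): OK
Complementary slackness (lambda_i * g_i(x) = 0 for all i): OK

Verdict: yes, KKT holds.

yes


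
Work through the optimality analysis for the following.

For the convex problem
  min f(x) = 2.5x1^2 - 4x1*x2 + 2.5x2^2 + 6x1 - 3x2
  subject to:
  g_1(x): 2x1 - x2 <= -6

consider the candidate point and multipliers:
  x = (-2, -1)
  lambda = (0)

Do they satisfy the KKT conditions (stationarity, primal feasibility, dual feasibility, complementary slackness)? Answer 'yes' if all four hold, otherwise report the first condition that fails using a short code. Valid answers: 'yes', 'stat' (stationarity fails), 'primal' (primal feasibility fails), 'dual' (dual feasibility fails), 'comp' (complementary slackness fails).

Gradient of f: grad f(x) = Q x + c = (0, 0)
Constraint values g_i(x) = a_i^T x - b_i:
  g_1((-2, -1)) = 3
Stationarity residual: grad f(x) + sum_i lambda_i a_i = (0, 0)
  -> stationarity OK
Primal feasibility (all g_i <= 0): FAILS
Dual feasibility (all lambda_i >= 0): OK
Complementary slackness (lambda_i * g_i(x) = 0 for all i): OK

Verdict: the first failing condition is primal_feasibility -> primal.

primal


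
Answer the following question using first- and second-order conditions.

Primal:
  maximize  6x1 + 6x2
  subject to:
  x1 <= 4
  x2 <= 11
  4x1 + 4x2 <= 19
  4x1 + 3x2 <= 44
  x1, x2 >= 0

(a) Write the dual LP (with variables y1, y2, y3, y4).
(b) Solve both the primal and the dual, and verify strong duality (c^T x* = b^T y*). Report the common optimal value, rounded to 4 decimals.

The standard primal-dual pair for 'max c^T x s.t. A x <= b, x >= 0' is:
  Dual:  min b^T y  s.t.  A^T y >= c,  y >= 0.

So the dual LP is:
  minimize  4y1 + 11y2 + 19y3 + 44y4
  subject to:
    y1 + 4y3 + 4y4 >= 6
    y2 + 4y3 + 3y4 >= 6
    y1, y2, y3, y4 >= 0

Solving the primal: x* = (0, 4.75).
  primal value c^T x* = 28.5.
Solving the dual: y* = (0, 0, 1.5, 0).
  dual value b^T y* = 28.5.
Strong duality: c^T x* = b^T y*. Confirmed.

28.5


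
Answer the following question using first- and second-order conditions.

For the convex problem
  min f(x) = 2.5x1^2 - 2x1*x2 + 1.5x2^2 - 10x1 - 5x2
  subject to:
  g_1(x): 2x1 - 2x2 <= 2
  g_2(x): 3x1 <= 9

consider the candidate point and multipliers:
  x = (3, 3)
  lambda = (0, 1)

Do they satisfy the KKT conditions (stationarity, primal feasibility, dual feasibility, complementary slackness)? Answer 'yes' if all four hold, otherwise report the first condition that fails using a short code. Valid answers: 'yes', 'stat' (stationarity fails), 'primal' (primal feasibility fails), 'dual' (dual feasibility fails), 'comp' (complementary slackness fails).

Gradient of f: grad f(x) = Q x + c = (-1, -2)
Constraint values g_i(x) = a_i^T x - b_i:
  g_1((3, 3)) = -2
  g_2((3, 3)) = 0
Stationarity residual: grad f(x) + sum_i lambda_i a_i = (2, -2)
  -> stationarity FAILS
Primal feasibility (all g_i <= 0): OK
Dual feasibility (all lambda_i >= 0): OK
Complementary slackness (lambda_i * g_i(x) = 0 for all i): OK

Verdict: the first failing condition is stationarity -> stat.

stat


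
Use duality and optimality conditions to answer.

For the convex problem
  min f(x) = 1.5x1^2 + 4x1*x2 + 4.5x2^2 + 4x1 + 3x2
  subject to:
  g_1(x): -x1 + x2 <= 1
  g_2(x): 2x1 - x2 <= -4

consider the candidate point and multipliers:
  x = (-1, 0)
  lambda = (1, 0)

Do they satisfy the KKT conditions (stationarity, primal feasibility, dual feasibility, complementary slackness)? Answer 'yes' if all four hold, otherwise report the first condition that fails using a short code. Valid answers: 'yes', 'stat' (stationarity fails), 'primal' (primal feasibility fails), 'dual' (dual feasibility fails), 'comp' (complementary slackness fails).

Gradient of f: grad f(x) = Q x + c = (1, -1)
Constraint values g_i(x) = a_i^T x - b_i:
  g_1((-1, 0)) = 0
  g_2((-1, 0)) = 2
Stationarity residual: grad f(x) + sum_i lambda_i a_i = (0, 0)
  -> stationarity OK
Primal feasibility (all g_i <= 0): FAILS
Dual feasibility (all lambda_i >= 0): OK
Complementary slackness (lambda_i * g_i(x) = 0 for all i): OK

Verdict: the first failing condition is primal_feasibility -> primal.

primal


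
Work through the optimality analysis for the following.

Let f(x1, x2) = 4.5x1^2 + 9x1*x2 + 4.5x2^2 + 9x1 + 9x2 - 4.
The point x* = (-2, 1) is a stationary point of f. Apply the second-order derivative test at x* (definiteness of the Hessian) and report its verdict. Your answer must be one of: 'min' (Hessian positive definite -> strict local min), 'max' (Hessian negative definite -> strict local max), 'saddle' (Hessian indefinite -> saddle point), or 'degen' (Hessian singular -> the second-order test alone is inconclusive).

Compute the Hessian H = grad^2 f:
  H = [[9, 9], [9, 9]]
Verify stationarity: grad f(x*) = H x* + g = (0, 0).
Eigenvalues of H: 0, 18.
H has a zero eigenvalue (singular; positive semidefinite but not definite), so H is neither positive definite, negative definite, nor indefinite. The second-order test alone is inconclusive -> degen.
(Indeed, f is constant along the null direction of H through x*, so x* is not a strict local extremum.)

degen


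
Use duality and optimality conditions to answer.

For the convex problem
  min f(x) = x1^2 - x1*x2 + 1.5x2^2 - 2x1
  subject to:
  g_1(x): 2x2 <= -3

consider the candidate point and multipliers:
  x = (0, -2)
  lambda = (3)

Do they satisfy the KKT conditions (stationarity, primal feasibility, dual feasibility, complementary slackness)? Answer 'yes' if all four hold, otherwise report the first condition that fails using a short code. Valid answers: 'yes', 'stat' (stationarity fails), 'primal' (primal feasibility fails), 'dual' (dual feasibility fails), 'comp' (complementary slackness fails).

Gradient of f: grad f(x) = Q x + c = (0, -6)
Constraint values g_i(x) = a_i^T x - b_i:
  g_1((0, -2)) = -1
Stationarity residual: grad f(x) + sum_i lambda_i a_i = (0, 0)
  -> stationarity OK
Primal feasibility (all g_i <= 0): OK
Dual feasibility (all lambda_i >= 0): OK
Complementary slackness (lambda_i * g_i(x) = 0 for all i): FAILS

Verdict: the first failing condition is complementary_slackness -> comp.

comp


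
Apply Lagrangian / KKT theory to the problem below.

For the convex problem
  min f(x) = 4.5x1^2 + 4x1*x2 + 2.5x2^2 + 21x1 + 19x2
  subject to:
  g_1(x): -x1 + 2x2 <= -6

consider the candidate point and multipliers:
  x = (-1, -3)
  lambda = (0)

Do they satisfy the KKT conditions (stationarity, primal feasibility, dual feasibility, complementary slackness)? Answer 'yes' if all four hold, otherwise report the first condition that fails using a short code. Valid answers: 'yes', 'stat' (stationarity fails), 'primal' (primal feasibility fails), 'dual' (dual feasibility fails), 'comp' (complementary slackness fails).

Gradient of f: grad f(x) = Q x + c = (0, 0)
Constraint values g_i(x) = a_i^T x - b_i:
  g_1((-1, -3)) = 1
Stationarity residual: grad f(x) + sum_i lambda_i a_i = (0, 0)
  -> stationarity OK
Primal feasibility (all g_i <= 0): FAILS
Dual feasibility (all lambda_i >= 0): OK
Complementary slackness (lambda_i * g_i(x) = 0 for all i): OK

Verdict: the first failing condition is primal_feasibility -> primal.

primal


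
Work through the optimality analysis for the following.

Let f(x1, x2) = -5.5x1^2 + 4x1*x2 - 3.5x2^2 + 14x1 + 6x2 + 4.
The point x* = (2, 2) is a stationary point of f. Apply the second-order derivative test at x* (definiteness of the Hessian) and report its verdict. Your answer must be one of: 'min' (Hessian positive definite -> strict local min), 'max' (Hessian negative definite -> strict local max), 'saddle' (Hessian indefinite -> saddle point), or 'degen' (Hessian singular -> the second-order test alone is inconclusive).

Compute the Hessian H = grad^2 f:
  H = [[-11, 4], [4, -7]]
Verify stationarity: grad f(x*) = H x* + g = (0, 0).
Eigenvalues of H: -13.4721, -4.5279.
Both eigenvalues < 0, so H is negative definite -> x* is a strict local max.

max


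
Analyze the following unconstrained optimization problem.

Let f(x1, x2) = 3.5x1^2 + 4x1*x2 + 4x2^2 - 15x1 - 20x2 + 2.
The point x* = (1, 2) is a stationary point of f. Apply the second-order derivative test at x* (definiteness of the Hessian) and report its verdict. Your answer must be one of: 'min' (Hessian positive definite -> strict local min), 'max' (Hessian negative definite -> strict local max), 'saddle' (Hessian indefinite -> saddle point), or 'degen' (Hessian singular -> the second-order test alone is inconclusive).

Compute the Hessian H = grad^2 f:
  H = [[7, 4], [4, 8]]
Verify stationarity: grad f(x*) = H x* + g = (0, 0).
Eigenvalues of H: 3.4689, 11.5311.
Both eigenvalues > 0, so H is positive definite -> x* is a strict local min.

min


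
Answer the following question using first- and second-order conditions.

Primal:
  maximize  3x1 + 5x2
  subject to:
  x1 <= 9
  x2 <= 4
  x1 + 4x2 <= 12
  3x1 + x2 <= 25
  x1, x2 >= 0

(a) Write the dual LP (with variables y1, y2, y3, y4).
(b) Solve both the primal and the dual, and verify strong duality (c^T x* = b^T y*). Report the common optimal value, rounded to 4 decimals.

The standard primal-dual pair for 'max c^T x s.t. A x <= b, x >= 0' is:
  Dual:  min b^T y  s.t.  A^T y >= c,  y >= 0.

So the dual LP is:
  minimize  9y1 + 4y2 + 12y3 + 25y4
  subject to:
    y1 + y3 + 3y4 >= 3
    y2 + 4y3 + y4 >= 5
    y1, y2, y3, y4 >= 0

Solving the primal: x* = (8, 1).
  primal value c^T x* = 29.
Solving the dual: y* = (0, 0, 1.0909, 0.6364).
  dual value b^T y* = 29.
Strong duality: c^T x* = b^T y*. Confirmed.

29


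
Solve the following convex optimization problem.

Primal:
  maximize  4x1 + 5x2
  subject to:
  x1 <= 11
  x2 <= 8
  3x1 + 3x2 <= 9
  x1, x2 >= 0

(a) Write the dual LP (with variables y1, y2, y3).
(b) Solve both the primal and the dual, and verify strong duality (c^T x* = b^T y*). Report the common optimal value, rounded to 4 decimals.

The standard primal-dual pair for 'max c^T x s.t. A x <= b, x >= 0' is:
  Dual:  min b^T y  s.t.  A^T y >= c,  y >= 0.

So the dual LP is:
  minimize  11y1 + 8y2 + 9y3
  subject to:
    y1 + 3y3 >= 4
    y2 + 3y3 >= 5
    y1, y2, y3 >= 0

Solving the primal: x* = (0, 3).
  primal value c^T x* = 15.
Solving the dual: y* = (0, 0, 1.6667).
  dual value b^T y* = 15.
Strong duality: c^T x* = b^T y*. Confirmed.

15


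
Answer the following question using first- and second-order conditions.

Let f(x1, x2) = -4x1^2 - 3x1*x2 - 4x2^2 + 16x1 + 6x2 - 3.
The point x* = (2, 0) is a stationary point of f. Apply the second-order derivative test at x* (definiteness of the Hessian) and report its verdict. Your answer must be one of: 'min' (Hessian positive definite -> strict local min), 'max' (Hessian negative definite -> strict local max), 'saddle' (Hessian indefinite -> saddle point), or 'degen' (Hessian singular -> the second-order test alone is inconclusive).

Compute the Hessian H = grad^2 f:
  H = [[-8, -3], [-3, -8]]
Verify stationarity: grad f(x*) = H x* + g = (0, 0).
Eigenvalues of H: -11, -5.
Both eigenvalues < 0, so H is negative definite -> x* is a strict local max.

max


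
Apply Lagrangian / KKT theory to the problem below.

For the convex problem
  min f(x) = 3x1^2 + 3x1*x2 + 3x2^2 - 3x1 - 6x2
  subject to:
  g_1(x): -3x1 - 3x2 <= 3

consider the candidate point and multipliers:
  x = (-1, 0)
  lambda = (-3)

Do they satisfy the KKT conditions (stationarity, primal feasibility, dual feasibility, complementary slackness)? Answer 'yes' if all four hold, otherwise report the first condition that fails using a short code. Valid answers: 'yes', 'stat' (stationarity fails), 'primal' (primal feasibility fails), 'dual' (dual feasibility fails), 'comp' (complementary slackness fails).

Gradient of f: grad f(x) = Q x + c = (-9, -9)
Constraint values g_i(x) = a_i^T x - b_i:
  g_1((-1, 0)) = 0
Stationarity residual: grad f(x) + sum_i lambda_i a_i = (0, 0)
  -> stationarity OK
Primal feasibility (all g_i <= 0): OK
Dual feasibility (all lambda_i >= 0): FAILS
Complementary slackness (lambda_i * g_i(x) = 0 for all i): OK

Verdict: the first failing condition is dual_feasibility -> dual.

dual


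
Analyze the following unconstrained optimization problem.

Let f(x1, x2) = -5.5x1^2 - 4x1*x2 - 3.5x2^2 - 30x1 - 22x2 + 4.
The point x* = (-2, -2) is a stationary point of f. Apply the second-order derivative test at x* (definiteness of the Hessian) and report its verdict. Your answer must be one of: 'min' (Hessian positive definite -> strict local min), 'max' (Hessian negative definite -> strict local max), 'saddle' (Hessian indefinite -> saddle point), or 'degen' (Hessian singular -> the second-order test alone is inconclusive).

Compute the Hessian H = grad^2 f:
  H = [[-11, -4], [-4, -7]]
Verify stationarity: grad f(x*) = H x* + g = (0, 0).
Eigenvalues of H: -13.4721, -4.5279.
Both eigenvalues < 0, so H is negative definite -> x* is a strict local max.

max


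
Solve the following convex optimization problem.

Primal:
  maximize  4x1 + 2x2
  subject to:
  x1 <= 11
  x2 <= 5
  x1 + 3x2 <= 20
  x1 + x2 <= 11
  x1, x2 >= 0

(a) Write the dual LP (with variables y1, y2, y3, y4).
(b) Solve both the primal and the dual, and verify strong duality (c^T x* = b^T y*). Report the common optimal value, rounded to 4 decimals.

The standard primal-dual pair for 'max c^T x s.t. A x <= b, x >= 0' is:
  Dual:  min b^T y  s.t.  A^T y >= c,  y >= 0.

So the dual LP is:
  minimize  11y1 + 5y2 + 20y3 + 11y4
  subject to:
    y1 + y3 + y4 >= 4
    y2 + 3y3 + y4 >= 2
    y1, y2, y3, y4 >= 0

Solving the primal: x* = (11, 0).
  primal value c^T x* = 44.
Solving the dual: y* = (0, 0, 0, 4).
  dual value b^T y* = 44.
Strong duality: c^T x* = b^T y*. Confirmed.

44


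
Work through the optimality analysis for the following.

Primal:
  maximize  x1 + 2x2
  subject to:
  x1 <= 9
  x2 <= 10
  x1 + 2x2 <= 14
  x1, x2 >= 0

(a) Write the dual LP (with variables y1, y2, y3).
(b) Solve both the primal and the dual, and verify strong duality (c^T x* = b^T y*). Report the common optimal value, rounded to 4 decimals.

The standard primal-dual pair for 'max c^T x s.t. A x <= b, x >= 0' is:
  Dual:  min b^T y  s.t.  A^T y >= c,  y >= 0.

So the dual LP is:
  minimize  9y1 + 10y2 + 14y3
  subject to:
    y1 + y3 >= 1
    y2 + 2y3 >= 2
    y1, y2, y3 >= 0

Solving the primal: x* = (0, 7).
  primal value c^T x* = 14.
Solving the dual: y* = (0, 0, 1).
  dual value b^T y* = 14.
Strong duality: c^T x* = b^T y*. Confirmed.

14


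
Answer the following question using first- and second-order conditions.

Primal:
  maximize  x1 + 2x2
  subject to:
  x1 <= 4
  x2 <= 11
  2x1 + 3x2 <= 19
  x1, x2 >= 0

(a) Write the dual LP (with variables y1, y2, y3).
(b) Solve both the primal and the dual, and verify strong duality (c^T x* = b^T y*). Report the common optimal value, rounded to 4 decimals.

The standard primal-dual pair for 'max c^T x s.t. A x <= b, x >= 0' is:
  Dual:  min b^T y  s.t.  A^T y >= c,  y >= 0.

So the dual LP is:
  minimize  4y1 + 11y2 + 19y3
  subject to:
    y1 + 2y3 >= 1
    y2 + 3y3 >= 2
    y1, y2, y3 >= 0

Solving the primal: x* = (0, 6.3333).
  primal value c^T x* = 12.6667.
Solving the dual: y* = (0, 0, 0.6667).
  dual value b^T y* = 12.6667.
Strong duality: c^T x* = b^T y*. Confirmed.

12.6667


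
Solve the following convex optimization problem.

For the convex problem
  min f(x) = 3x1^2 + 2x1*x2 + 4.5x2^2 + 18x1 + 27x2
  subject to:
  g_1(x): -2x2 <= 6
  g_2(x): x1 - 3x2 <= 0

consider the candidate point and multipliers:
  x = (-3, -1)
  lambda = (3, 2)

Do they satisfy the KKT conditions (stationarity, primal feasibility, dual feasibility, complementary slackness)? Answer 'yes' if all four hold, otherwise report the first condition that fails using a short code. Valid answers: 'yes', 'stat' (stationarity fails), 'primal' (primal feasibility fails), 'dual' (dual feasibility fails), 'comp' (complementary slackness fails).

Gradient of f: grad f(x) = Q x + c = (-2, 12)
Constraint values g_i(x) = a_i^T x - b_i:
  g_1((-3, -1)) = -4
  g_2((-3, -1)) = 0
Stationarity residual: grad f(x) + sum_i lambda_i a_i = (0, 0)
  -> stationarity OK
Primal feasibility (all g_i <= 0): OK
Dual feasibility (all lambda_i >= 0): OK
Complementary slackness (lambda_i * g_i(x) = 0 for all i): FAILS

Verdict: the first failing condition is complementary_slackness -> comp.

comp


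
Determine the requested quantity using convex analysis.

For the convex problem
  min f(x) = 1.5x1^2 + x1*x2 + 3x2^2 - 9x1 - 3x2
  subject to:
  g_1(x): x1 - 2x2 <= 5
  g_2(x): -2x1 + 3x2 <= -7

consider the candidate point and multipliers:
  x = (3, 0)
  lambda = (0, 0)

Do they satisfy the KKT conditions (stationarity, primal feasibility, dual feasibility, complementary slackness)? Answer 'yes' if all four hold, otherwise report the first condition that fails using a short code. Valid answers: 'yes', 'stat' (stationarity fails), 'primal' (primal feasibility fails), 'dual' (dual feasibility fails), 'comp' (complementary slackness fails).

Gradient of f: grad f(x) = Q x + c = (0, 0)
Constraint values g_i(x) = a_i^T x - b_i:
  g_1((3, 0)) = -2
  g_2((3, 0)) = 1
Stationarity residual: grad f(x) + sum_i lambda_i a_i = (0, 0)
  -> stationarity OK
Primal feasibility (all g_i <= 0): FAILS
Dual feasibility (all lambda_i >= 0): OK
Complementary slackness (lambda_i * g_i(x) = 0 for all i): OK

Verdict: the first failing condition is primal_feasibility -> primal.

primal


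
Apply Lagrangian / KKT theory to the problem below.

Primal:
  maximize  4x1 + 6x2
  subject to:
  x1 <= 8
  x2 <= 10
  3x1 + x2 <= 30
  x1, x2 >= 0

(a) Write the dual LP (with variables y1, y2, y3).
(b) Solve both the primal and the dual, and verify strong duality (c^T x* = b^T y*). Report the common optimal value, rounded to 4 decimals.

The standard primal-dual pair for 'max c^T x s.t. A x <= b, x >= 0' is:
  Dual:  min b^T y  s.t.  A^T y >= c,  y >= 0.

So the dual LP is:
  minimize  8y1 + 10y2 + 30y3
  subject to:
    y1 + 3y3 >= 4
    y2 + y3 >= 6
    y1, y2, y3 >= 0

Solving the primal: x* = (6.6667, 10).
  primal value c^T x* = 86.6667.
Solving the dual: y* = (0, 4.6667, 1.3333).
  dual value b^T y* = 86.6667.
Strong duality: c^T x* = b^T y*. Confirmed.

86.6667


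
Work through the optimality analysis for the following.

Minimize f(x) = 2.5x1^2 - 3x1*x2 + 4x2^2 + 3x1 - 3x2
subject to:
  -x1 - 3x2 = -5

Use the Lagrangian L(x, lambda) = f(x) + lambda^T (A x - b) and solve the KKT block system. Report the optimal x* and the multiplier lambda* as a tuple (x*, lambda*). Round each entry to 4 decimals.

Form the Lagrangian:
  L(x, lambda) = (1/2) x^T Q x + c^T x + lambda^T (A x - b)
Stationarity (grad_x L = 0): Q x + c + A^T lambda = 0.
Primal feasibility: A x = b.

This gives the KKT block system:
  [ Q   A^T ] [ x     ]   [-c ]
  [ A    0  ] [ lambda ] = [ b ]

Solving the linear system:
  x*      = (0.6901, 1.4366)
  lambda* = (2.1408)
  f(x*)   = 4.2324

x* = (0.6901, 1.4366), lambda* = (2.1408)


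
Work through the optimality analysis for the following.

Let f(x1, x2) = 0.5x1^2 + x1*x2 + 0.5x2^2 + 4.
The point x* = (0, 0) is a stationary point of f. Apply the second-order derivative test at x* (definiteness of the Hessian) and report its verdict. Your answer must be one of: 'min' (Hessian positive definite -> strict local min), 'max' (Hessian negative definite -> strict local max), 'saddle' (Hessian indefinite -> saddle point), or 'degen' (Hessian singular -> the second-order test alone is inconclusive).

Compute the Hessian H = grad^2 f:
  H = [[1, 1], [1, 1]]
Verify stationarity: grad f(x*) = H x* + g = (0, 0).
Eigenvalues of H: 0, 2.
H has a zero eigenvalue (singular; positive semidefinite but not definite), so H is neither positive definite, negative definite, nor indefinite. The second-order test alone is inconclusive -> degen.
(Indeed, f is constant along the null direction of H through x*, so x* is not a strict local extremum.)

degen


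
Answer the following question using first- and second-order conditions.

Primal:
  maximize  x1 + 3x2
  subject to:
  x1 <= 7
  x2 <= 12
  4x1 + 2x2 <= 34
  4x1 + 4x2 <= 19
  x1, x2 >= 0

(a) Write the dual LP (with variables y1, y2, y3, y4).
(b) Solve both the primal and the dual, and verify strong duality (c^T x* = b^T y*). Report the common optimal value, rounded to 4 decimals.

The standard primal-dual pair for 'max c^T x s.t. A x <= b, x >= 0' is:
  Dual:  min b^T y  s.t.  A^T y >= c,  y >= 0.

So the dual LP is:
  minimize  7y1 + 12y2 + 34y3 + 19y4
  subject to:
    y1 + 4y3 + 4y4 >= 1
    y2 + 2y3 + 4y4 >= 3
    y1, y2, y3, y4 >= 0

Solving the primal: x* = (0, 4.75).
  primal value c^T x* = 14.25.
Solving the dual: y* = (0, 0, 0, 0.75).
  dual value b^T y* = 14.25.
Strong duality: c^T x* = b^T y*. Confirmed.

14.25


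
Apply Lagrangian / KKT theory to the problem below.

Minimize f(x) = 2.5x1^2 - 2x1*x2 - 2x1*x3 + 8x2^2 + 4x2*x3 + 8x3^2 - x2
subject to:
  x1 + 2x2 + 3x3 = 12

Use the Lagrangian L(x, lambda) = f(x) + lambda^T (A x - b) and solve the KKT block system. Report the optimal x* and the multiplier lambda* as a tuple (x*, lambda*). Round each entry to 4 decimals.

Form the Lagrangian:
  L(x, lambda) = (1/2) x^T Q x + c^T x + lambda^T (A x - b)
Stationarity (grad_x L = 0): Q x + c + A^T lambda = 0.
Primal feasibility: A x = b.

This gives the KKT block system:
  [ Q   A^T ] [ x     ]   [-c ]
  [ A    0  ] [ lambda ] = [ b ]

Solving the linear system:
  x*      = (3.3746, 1.261, 2.0345)
  lambda* = (-10.2821)
  f(x*)   = 61.0623

x* = (3.3746, 1.261, 2.0345), lambda* = (-10.2821)


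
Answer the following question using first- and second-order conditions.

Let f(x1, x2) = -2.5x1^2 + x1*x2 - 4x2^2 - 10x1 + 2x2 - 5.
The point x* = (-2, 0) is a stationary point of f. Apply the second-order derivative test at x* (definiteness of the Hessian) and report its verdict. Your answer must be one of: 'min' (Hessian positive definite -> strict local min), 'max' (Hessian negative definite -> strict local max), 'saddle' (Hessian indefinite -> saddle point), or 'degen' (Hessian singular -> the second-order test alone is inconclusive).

Compute the Hessian H = grad^2 f:
  H = [[-5, 1], [1, -8]]
Verify stationarity: grad f(x*) = H x* + g = (0, 0).
Eigenvalues of H: -8.3028, -4.6972.
Both eigenvalues < 0, so H is negative definite -> x* is a strict local max.

max
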